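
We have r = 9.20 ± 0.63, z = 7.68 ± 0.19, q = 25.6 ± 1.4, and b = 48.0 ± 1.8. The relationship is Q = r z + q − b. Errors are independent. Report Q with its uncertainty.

Let p = r·z = 70.7. δp/p = √((1·δr/r)² + (1·δz/z)²) = √(0.00469 + 0.000612) = 0.0728, so δp = 5.14.
Q = p + q − b: δQ = √(δp² + δq² + δb²) = √(26.5 + 1.96 + 3.24) = 5.63
Q = 48.3.

48.3 ± 5.63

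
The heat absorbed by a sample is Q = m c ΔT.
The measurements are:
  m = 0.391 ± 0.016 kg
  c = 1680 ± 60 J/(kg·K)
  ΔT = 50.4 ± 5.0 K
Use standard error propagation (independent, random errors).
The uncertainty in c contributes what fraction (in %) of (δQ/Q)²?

(δQ/Q)² = (1·δm/m)² + (1·δc/c)² + (1·δΔT/ΔT)²
  m term: (1×0.0409)² = 0.00167
  c term: (1×0.0357)² = 0.00128
  ΔT term: (1×0.0992)² = 0.00984
Total = 0.0128. Share from c = 0.00128/0.0128 = 0.0997.

9.97%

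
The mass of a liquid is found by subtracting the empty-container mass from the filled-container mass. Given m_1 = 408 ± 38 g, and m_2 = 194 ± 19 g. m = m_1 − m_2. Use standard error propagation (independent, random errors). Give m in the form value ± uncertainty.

214 ± 42.5 g

Absolute uncertainties add in quadrature for a linear combination:
  (δm_1)² = 1440;  (δm_2)² = 361
δm = √(1800) = 42.5 g
m = 214 g.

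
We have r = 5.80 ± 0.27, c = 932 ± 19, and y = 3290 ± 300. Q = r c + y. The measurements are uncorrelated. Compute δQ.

407

Let p = r·c = 5410. δp/p = √((1·δr/r)² + (1·δc/c)²) = √(0.00217 + 0.000416) = 0.0508, so δp = 275.
Q = p + y: δQ = √(δp² + δy²) = √(75500 + 90000) = 407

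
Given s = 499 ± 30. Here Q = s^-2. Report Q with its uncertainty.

(4.02 ± 0.483) × 10^-6

Since Q is a product/quotient, work with relative uncertainties:
  (-2·δs/s)² = (-2×0.0601)² = 0.0145
δQ/Q = √(0.0145) = 0.120
Q = 4.02e-06, so δQ = 0.120 × 4.02e-06 = 4.83e-07.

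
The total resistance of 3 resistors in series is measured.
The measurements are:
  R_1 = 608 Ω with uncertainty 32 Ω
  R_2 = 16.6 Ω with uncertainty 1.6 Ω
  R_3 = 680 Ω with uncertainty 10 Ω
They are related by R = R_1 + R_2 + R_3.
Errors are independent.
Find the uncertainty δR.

33.6 Ω

R is a linear combination, so absolute uncertainties add in quadrature:
  (δR_1)² = 1020;  (δR_2)² = 2.56;  (δR_3)² = 100
δR = √(1130) = 33.6 Ω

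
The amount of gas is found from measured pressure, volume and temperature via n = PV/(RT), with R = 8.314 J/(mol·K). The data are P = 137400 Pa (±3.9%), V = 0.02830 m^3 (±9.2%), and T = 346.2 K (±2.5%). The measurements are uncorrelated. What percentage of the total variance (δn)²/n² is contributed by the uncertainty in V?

79.8%

(δn/n)² = (1·δP/P)² + (1·δV/V)² + (-1·δT/T)²
  P term: (1×0.0390)² = 0.00152
  V term: (1×0.0920)² = 0.00846
  T term: (-1×0.0250)² = 0.000625
Total = 0.0106. Share from V = 0.00846/0.0106 = 0.798.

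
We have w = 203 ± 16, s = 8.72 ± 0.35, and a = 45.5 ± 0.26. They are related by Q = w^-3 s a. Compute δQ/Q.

0.240

Since Q is a product/quotient, work with relative uncertainties:
  (-3·δw/w)² = (-3×0.0788)² = 0.0559;  (1·δs/s)² = (1×0.0401)² = 0.00161;  (1·δa/a)² = (1×0.00571)² = 3.27e-05
δQ/Q = √(0.0576) = 0.240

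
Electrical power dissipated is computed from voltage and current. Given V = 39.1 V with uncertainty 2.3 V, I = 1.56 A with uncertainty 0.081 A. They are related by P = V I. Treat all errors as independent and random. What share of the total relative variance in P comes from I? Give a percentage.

(δP/P)² = (1·δV/V)² + (1·δI/I)²
  V term: (1×0.0588)² = 0.00346
  I term: (1×0.0519)² = 0.00270
Total = 0.00616. Share from I = 0.00270/0.00616 = 0.438.

43.8%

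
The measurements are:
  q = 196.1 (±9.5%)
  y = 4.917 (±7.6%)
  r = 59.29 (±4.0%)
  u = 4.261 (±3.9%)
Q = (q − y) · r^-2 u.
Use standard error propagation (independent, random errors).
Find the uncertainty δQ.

0.0306

Let w = q − y = 191.2. δw = √(δq² + δy²) = √(347 + 0.140) = 18.6, so δw/w = 0.0975.
Q is then a monomial in w, r, u:
δQ/Q = √((δw/w)² + (-2·δr/r)² + (1·δu/u)²) = √(0.00950 + 0.00640 + 0.00152) = 0.132
Q = 0.2317, so δQ = 0.132 × 0.2317 = 0.0306.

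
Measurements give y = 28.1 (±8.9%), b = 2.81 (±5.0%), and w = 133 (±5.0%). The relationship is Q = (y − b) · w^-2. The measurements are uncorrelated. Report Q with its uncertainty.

0.00143 ± 0.000201

Let u = y − b = 25.3. δu = √(δy² + δb²) = √(6.25 + 0.0197) = 2.50, so δu/u = 0.0990.
Q is then a monomial in u, w:
δQ/Q = √((δu/u)² + (-2·δw/w)²) = √(0.00981 + 0.0100) = 0.141
Q = 0.00143, so δQ = 0.141 × 0.00143 = 0.000201.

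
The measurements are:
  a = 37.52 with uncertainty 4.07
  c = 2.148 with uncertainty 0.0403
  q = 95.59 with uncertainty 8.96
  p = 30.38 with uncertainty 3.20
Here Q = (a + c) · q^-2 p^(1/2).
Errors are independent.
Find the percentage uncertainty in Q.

Let u = a + c = 39.67. δu = √(δa² + δc²) = √(16.6 + 0.00162) = 4.07, so δu/u = 0.103.
Q is then a monomial in u, q, p:
δQ/Q = √((δu/u)² + (-2·δq/q)² + (½·δp/p)²) = √(0.0105 + 0.0351 + 0.00277) = 0.220

22.0%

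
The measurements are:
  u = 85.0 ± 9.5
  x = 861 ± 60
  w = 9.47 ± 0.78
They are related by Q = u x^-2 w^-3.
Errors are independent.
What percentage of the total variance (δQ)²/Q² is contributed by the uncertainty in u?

13.4%

(δQ/Q)² = (1·δu/u)² + (-2·δx/x)² + (-3·δw/w)²
  u term: (1×0.112)² = 0.0125
  x term: (-2×0.0697)² = 0.0194
  w term: (-3×0.0824)² = 0.0611
Total = 0.0930. Share from u = 0.0125/0.0930 = 0.134.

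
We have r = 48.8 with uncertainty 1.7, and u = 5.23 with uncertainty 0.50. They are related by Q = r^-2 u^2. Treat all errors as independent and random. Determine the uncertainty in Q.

Relative error in a monomial: (δQ/Q)² = Σ (nᵢ · δxᵢ/xᵢ)².
  (-2·δr/r)² = (-2×0.0348)² = 0.00485;  (2·δu/u)² = (2×0.0956)² = 0.0366
δQ/Q = √(0.0414) = 0.204
Q = 0.0115, so δQ = 0.204 × 0.0115 = 0.00234.

0.00234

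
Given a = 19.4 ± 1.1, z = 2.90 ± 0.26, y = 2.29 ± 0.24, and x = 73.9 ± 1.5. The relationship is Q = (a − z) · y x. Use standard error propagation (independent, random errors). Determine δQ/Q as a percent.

Let u = a − z = 16.5. δu = √(δa² + δz²) = √(1.21 + 0.0676) = 1.13, so δu/u = 0.0685.
Q is then a monomial in u, y, x:
δQ/Q = √((δu/u)² + (1·δy/y)² + (1·δx/x)²) = √(0.00469 + 0.0110 + 0.000412) = 0.127

12.7%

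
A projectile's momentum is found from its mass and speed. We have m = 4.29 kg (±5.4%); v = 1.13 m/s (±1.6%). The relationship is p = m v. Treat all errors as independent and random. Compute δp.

Products/powers → add relative errors in quadrature, weighted by exponent:
  (1·δm/m)² = (1×0.0540)² = 0.00292;  (1·δv/v)² = (1×0.0160)² = 0.000256
δp/p = √(0.00317) = 0.0563
p = 4.85 kg·m/s, so δp = 0.0563 × 4.85 = 0.273 kg·m/s.

0.273 kg·m/s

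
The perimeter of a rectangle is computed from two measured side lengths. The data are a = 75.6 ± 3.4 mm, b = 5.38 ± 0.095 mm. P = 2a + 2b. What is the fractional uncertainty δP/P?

0.0420

For a sum/difference, combine absolute errors in quadrature:
  (2·δa)² = 46.2;  (2·δb)² = 0.0361
δP = √(46.3) = 6.80 mm
P = 162 mm, so δP/P = 6.80/162 = 0.0420.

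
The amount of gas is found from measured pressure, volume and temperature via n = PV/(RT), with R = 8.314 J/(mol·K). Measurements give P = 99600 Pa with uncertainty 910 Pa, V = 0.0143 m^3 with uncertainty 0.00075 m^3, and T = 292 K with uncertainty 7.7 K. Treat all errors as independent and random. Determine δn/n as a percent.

Products/powers → add relative errors in quadrature, weighted by exponent:
  (1·δP/P)² = (1×0.00914)² = 8.35e-05;  (1·δV/V)² = (1×0.0524)² = 0.00275;  (-1·δT/T)² = (-1×0.0264)² = 0.000695
δn/n = √(0.00353) = 0.0594

5.94%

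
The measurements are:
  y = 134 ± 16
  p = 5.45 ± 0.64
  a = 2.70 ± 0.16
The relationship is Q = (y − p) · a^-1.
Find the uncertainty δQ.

Let u = y − p = 129. δu = √(δy² + δp²) = √(256 + 0.410) = 16.0, so δu/u = 0.125.
Q is then a monomial in u, a:
δQ/Q = √((δu/u)² + (-1·δa/a)²) = √(0.0155 + 0.00351) = 0.138
Q = 47.6, so δQ = 0.138 × 47.6 = 6.57.

6.57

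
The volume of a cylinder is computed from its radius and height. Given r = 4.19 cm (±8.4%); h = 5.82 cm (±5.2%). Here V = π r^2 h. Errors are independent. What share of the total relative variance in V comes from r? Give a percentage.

(δV/V)² = (2·δr/r)² + (1·δh/h)²
  r term: (2×0.0840)² = 0.0282
  h term: (1×0.0520)² = 0.00270
Total = 0.0309. Share from r = 0.0282/0.0309 = 0.913.

91.3%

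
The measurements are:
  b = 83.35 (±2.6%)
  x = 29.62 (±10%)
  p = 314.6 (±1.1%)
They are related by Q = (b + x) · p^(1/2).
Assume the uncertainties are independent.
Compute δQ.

Let u = b + x = 113.0. δu = √(δb² + δx²) = √(4.70 + 8.77) = 3.67, so δu/u = 0.0325.
Q is then a monomial in u, p:
δQ/Q = √((δu/u)² + (½·δp/p)²) = √(0.00106 + 3.03e-05) = 0.0329
Q = 2004, so δQ = 0.0329 × 2004 = 66.0.

66.0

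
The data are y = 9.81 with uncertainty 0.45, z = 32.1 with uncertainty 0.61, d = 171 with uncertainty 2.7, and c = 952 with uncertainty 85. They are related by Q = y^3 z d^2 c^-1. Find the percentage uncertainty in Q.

16.8%

Products/powers → add relative errors in quadrature, weighted by exponent:
  (3·δy/y)² = (3×0.0459)² = 0.0189;  (1·δz/z)² = (1×0.0190)² = 0.000361;  (2·δd/d)² = (2×0.0158)² = 0.000997;  (-1·δc/c)² = (-1×0.0893)² = 0.00797
δQ/Q = √(0.0283) = 0.168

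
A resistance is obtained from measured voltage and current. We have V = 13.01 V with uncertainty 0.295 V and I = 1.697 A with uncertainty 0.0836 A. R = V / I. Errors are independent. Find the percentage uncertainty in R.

5.42%

For a monomial R ∝ V, I^-1, fractional errors add in quadrature:
  (1·δV/V)² = (1×0.0227)² = 0.000514;  (-1·δI/I)² = (-1×0.0493)² = 0.00243
δR/R = √(0.00294) = 0.0542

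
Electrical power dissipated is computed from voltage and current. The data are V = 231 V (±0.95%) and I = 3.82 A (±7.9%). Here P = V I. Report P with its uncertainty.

882 ± 70.2 W

Products/powers → add relative errors in quadrature, weighted by exponent:
  (1·δV/V)² = (1×0.00950)² = 9.02e-05;  (1·δI/I)² = (1×0.0790)² = 0.00624
δP/P = √(0.00633) = 0.0796
P = 882 W, so δP = 0.0796 × 882 = 70.2 W.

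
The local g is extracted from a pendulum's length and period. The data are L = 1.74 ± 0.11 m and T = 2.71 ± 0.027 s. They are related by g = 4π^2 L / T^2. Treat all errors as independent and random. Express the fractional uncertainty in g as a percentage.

6.63%

For a monomial g ∝ L, T^-2, fractional errors add in quadrature:
  (1·δL/L)² = (1×0.0632)² = 0.00400;  (-2·δT/T)² = (-2×0.00996)² = 0.000397
δg/g = √(0.00439) = 0.0663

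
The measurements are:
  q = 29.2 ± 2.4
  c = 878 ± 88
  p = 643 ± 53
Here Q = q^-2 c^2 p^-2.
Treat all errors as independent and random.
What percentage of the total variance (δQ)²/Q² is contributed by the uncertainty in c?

42.6%

(δQ/Q)² = (-2·δq/q)² + (2·δc/c)² + (-2·δp/p)²
  q term: (-2×0.0822)² = 0.0270
  c term: (2×0.100)² = 0.0402
  p term: (-2×0.0824)² = 0.0272
Total = 0.0944. Share from c = 0.0402/0.0944 = 0.426.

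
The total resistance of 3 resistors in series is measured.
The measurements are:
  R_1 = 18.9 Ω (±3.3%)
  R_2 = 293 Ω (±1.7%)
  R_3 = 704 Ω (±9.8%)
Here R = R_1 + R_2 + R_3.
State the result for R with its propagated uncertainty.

Sums and differences: (δR)² = Σ (cᵢ δxᵢ)².
  (δR_1)² = 0.389;  (δR_2)² = 24.8;  (δR_3)² = 4760
δR = √(4790) = 69.2 Ω
R = 1020 Ω.

1020 ± 69.2 Ω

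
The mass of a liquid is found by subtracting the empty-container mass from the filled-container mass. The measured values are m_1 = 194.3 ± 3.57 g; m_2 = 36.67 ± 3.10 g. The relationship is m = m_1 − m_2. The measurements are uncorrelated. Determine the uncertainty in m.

4.73 g

Absolute uncertainties add in quadrature for a linear combination:
  (δm_1)² = 12.7;  (δm_2)² = 9.61
δm = √(22.4) = 4.73 g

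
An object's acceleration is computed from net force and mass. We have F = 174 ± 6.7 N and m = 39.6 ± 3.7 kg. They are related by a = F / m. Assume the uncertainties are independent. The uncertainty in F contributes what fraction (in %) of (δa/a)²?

14.5%

(δa/a)² = (1·δF/F)² + (-1·δm/m)²
  F term: (1×0.0385)² = 0.00148
  m term: (-1×0.0934)² = 0.00873
Total = 0.0102. Share from F = 0.00148/0.0102 = 0.145.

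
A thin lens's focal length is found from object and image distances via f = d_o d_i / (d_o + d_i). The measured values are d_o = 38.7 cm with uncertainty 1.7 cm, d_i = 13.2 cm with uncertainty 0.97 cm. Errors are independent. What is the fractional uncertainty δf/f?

∂f/∂d_o = (d_i/(d_o+d_i))² = 0.0647;  ∂f/∂d_i = (d_o/(d_o+d_i))² = 0.556
δf = √((∂f/∂d_o · δd_o)² + (∂f/∂d_i · δd_i)²) = √(0.0121 + 0.291) = 0.550 cm
f = 9.84 cm, so δf/f = 0.550/9.84 = 0.0559.

0.0559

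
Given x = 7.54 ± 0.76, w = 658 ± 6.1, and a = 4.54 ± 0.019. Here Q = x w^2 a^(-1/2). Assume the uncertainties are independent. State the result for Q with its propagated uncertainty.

Each factor contributes (exponent × relative error)² to (δQ/Q)²:
  (1·δx/x)² = (1×0.101)² = 0.0102;  (2·δw/w)² = (2×0.00927)² = 0.000344;  (−½·δa/a)² = (-0.5×0.00419)² = 4.38e-06
δQ/Q = √(0.0105) = 0.103
Q = 1.53e+06, so δQ = 0.103 × 1.53e+06 = 1.57e+05.

(1.53 ± 0.157) × 10^6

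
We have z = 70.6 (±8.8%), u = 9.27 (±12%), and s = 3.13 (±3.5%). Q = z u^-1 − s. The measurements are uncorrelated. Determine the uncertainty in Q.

Let p = z·u^-1 = 7.62. δp/p = √((1·δz/z)² + (-1·δu/u)²) = √(0.00774 + 0.0144) = 0.149, so δp = 1.13.
Q = p − s: δQ = √(δp² + δs²) = √(1.28 + 0.0120) = 1.14

1.14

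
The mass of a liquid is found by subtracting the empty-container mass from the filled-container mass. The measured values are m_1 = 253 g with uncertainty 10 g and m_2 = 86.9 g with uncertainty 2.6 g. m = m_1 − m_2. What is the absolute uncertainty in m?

10.3 g

Each term contributes (cᵢ δxᵢ)² to (δm)²:
  (δm_1)² = 100;  (δm_2)² = 6.76
δm = √(107) = 10.3 g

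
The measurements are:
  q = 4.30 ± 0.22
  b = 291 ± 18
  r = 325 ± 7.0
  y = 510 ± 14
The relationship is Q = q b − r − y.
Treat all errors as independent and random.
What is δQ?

102

Let p = q·b = 1250. δp/p = √((1·δq/q)² + (1·δb/b)²) = √(0.00262 + 0.00383) = 0.0803, so δp = 100.
Q = p − r − y: δQ = √(δp² + δr² + δy²) = √(10100 + 49.0 + 196) = 102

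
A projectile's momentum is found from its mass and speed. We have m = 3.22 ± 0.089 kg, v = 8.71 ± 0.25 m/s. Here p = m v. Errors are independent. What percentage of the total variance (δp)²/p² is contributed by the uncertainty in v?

(δp/p)² = (1·δm/m)² + (1·δv/v)²
  m term: (1×0.0276)² = 0.000764
  v term: (1×0.0287)² = 0.000824
Total = 0.00159. Share from v = 0.000824/0.00159 = 0.519.

51.9%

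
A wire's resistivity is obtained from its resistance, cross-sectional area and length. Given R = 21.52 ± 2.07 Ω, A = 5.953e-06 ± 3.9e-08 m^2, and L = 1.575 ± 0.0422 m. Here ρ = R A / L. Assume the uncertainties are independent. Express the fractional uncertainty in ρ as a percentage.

10.0%

Relative error in a monomial: (δρ/ρ)² = Σ (nᵢ · δxᵢ/xᵢ)².
  (1·δR/R)² = (1×0.0962)² = 0.00925;  (1·δA/A)² = (1×0.00655)² = 4.29e-05;  (-1·δL/L)² = (-1×0.0268)² = 0.000718
δρ/ρ = √(0.0100) = 0.100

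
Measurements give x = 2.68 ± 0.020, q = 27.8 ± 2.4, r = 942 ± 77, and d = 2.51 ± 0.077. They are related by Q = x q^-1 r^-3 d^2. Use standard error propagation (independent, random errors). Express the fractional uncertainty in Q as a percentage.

26.7%

Q is a product of powers, so relative uncertainties combine in quadrature:
  (1·δx/x)² = (1×0.00746)² = 5.57e-05;  (-1·δq/q)² = (-1×0.0863)² = 0.00745;  (-3·δr/r)² = (-3×0.0817)² = 0.0601;  (2·δd/d)² = (2×0.0307)² = 0.00376
δQ/Q = √(0.0714) = 0.267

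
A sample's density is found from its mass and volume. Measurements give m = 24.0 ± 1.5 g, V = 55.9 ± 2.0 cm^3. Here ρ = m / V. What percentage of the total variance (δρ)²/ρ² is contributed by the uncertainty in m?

(δρ/ρ)² = (1·δm/m)² + (-1·δV/V)²
  m term: (1×0.0625)² = 0.00391
  V term: (-1×0.0358)² = 0.00128
Total = 0.00519. Share from m = 0.00391/0.00519 = 0.753.

75.3%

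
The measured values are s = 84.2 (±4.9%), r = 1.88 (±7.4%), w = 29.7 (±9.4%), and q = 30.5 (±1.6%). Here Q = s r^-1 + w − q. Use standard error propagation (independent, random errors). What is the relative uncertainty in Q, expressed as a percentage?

Let p = s·r^-1 = 44.8. δp/p = √((1·δs/s)² + (-1·δr/r)²) = √(0.00240 + 0.00548) = 0.0888, so δp = 3.97.
Q = p + w − q: δQ = √(δp² + δw² + δq²) = √(15.8 + 7.79 + 0.238) = 4.88
Q = 44.0, so δQ/Q = 4.88/44.0 = 0.111.

11.1%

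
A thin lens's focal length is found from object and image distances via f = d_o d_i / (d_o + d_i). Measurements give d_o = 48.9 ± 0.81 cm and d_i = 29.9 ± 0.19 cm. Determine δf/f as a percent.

∂f/∂d_o = (d_i/(d_o+d_i))² = 0.144;  ∂f/∂d_i = (d_o/(d_o+d_i))² = 0.385
δf = √((∂f/∂d_o · δd_o)² + (∂f/∂d_i · δd_i)²) = √(0.0136 + 0.00535) = 0.138 cm
f = 18.6 cm, so δf/f = 0.138/18.6 = 0.00742.

0.742%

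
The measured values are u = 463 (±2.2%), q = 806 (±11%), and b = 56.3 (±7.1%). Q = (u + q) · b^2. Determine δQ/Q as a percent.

Let w = u + q = 1270. δw = √(δu² + δq²) = √(104 + 7860) = 89.2, so δw/w = 0.0703.
Q is then a monomial in w, b:
δQ/Q = √((δw/w)² + (2·δb/b)²) = √(0.00495 + 0.0202) = 0.158

15.8%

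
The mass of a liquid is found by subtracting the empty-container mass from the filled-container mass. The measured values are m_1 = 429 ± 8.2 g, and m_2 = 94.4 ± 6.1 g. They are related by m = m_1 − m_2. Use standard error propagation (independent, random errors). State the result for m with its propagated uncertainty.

335 ± 10.2 g

For a sum/difference, combine absolute errors in quadrature:
  (δm_1)² = 67.2;  (δm_2)² = 37.2
δm = √(104) = 10.2 g
m = 335 g.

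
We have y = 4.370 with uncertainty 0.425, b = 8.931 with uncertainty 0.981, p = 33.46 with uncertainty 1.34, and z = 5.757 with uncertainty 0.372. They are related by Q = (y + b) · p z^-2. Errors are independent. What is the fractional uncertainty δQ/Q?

Let u = y + b = 13.30. δu = √(δy² + δb²) = √(0.181 + 0.962) = 1.07, so δu/u = 0.0804.
Q is then a monomial in u, p, z:
δQ/Q = √((δu/u)² + (1·δp/p)² + (-2·δz/z)²) = √(0.00646 + 0.00160 + 0.0167) = 0.157

0.157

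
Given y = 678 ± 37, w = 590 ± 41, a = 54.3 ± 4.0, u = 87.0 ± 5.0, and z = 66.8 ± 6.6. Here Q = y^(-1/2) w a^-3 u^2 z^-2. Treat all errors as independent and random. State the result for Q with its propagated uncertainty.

Q is a product of powers, so relative uncertainties combine in quadrature:
  (−½·δy/y)² = (-0.5×0.0546)² = 0.000745;  (1·δw/w)² = (1×0.0695)² = 0.00483;  (-3·δa/a)² = (-3×0.0737)² = 0.0488;  (2·δu/u)² = (2×0.0575)² = 0.0132;  (-2·δz/z)² = (-2×0.0988)² = 0.0390
δQ/Q = √(0.107) = 0.327
Q = 0.000240, so δQ = 0.327 × 0.000240 = 7.84e-05.

(2.40 ± 0.784) × 10^-4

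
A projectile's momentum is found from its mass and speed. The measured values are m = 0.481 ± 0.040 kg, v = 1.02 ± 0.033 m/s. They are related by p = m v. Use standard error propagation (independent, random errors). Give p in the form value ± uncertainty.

0.491 ± 0.0438 kg·m/s

Relative error in a monomial: (δp/p)² = Σ (nᵢ · δxᵢ/xᵢ)².
  (1·δm/m)² = (1×0.0832)² = 0.00692;  (1·δv/v)² = (1×0.0324)² = 0.00105
δp/p = √(0.00796) = 0.0892
p = 0.491 kg·m/s, so δp = 0.0892 × 0.491 = 0.0438 kg·m/s.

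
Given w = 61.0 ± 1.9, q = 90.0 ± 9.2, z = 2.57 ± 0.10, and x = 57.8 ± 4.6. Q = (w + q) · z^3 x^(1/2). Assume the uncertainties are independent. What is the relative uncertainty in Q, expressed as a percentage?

13.8%

Let u = w + q = 151. δu = √(δw² + δq²) = √(3.61 + 84.6) = 9.39, so δu/u = 0.0622.
Q is then a monomial in u, z, x:
δQ/Q = √((δu/u)² + (3·δz/z)² + (½·δx/x)²) = √(0.00387 + 0.0136 + 0.00158) = 0.138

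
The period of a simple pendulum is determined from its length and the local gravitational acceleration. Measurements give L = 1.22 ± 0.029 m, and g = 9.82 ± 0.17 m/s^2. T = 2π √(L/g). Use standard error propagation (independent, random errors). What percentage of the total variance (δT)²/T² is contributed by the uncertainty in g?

34.7%

(δT/T)² = (½·δL/L)² + (−½·δg/g)²
  L term: (0.5×0.0238)² = 0.000141
  g term: (-0.5×0.0173)² = 7.49e-05
Total = 0.000216. Share from g = 7.49e-05/0.000216 = 0.347.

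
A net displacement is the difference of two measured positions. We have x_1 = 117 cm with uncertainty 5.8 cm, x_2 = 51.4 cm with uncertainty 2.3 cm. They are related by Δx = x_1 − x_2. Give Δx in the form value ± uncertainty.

65.6 ± 6.24 cm

Each term contributes (cᵢ δxᵢ)² to (δΔx)²:
  (δx_1)² = 33.6;  (δx_2)² = 5.29
δΔx = √(38.9) = 6.24 cm
Δx = 65.6 cm.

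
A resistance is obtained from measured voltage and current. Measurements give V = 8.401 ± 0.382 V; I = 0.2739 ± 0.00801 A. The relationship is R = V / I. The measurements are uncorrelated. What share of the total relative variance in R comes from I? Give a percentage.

(δR/R)² = (1·δV/V)² + (-1·δI/I)²
  V term: (1×0.0455)² = 0.00207
  I term: (-1×0.0292)² = 0.000855
Total = 0.00292. Share from I = 0.000855/0.00292 = 0.293.

29.3%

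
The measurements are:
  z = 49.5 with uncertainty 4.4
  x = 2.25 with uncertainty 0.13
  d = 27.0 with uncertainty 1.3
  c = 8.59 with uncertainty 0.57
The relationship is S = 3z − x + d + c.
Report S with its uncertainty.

182 ± 13.3

Each term contributes (cᵢ δxᵢ)² to (δS)²:
  (3·δz)² = 174;  (δx)² = 0.0169;  (δd)² = 1.69;  (δc)² = 0.325
δS = √(176) = 13.3
S = 182.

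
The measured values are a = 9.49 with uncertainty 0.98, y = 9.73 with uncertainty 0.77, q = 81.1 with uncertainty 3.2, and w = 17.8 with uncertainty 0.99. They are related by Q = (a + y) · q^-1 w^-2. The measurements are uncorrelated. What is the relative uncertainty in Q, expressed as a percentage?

Let u = a + y = 19.2. δu = √(δa² + δy²) = √(0.960 + 0.593) = 1.25, so δu/u = 0.0648.
Q is then a monomial in u, q, w:
δQ/Q = √((δu/u)² + (-1·δq/q)² + (-2·δw/w)²) = √(0.00420 + 0.00156 + 0.0124) = 0.135

13.5%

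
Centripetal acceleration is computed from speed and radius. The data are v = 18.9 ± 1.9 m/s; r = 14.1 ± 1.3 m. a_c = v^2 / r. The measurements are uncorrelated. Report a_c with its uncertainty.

25.3 ± 5.60 m/s^2

Since a_c is a product/quotient, work with relative uncertainties:
  (2·δv/v)² = (2×0.101)² = 0.0404;  (-1·δr/r)² = (-1×0.0922)² = 0.00850
δa_c/a_c = √(0.0489) = 0.221
a_c = 25.3 m/s^2, so δa_c = 0.221 × 25.3 = 5.60 m/s^2.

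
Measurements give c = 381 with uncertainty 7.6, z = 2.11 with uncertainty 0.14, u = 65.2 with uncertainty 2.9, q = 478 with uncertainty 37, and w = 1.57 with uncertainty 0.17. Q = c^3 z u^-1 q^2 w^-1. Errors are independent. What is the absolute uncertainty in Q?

Products/powers → add relative errors in quadrature, weighted by exponent:
  (3·δc/c)² = (3×0.0199)² = 0.00358;  (1·δz/z)² = (1×0.0664)² = 0.00440;  (-1·δu/u)² = (-1×0.0445)² = 0.00198;  (2·δq/q)² = (2×0.0774)² = 0.0240;  (-1·δw/w)² = (-1×0.108)² = 0.0117
δQ/Q = √(0.0457) = 0.214
Q = 2.6e+11, so δQ = 0.214 × 2.6e+11 = 5.57e+10.

5.57e+10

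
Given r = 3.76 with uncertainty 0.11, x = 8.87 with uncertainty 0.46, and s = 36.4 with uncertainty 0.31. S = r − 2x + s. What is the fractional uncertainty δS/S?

0.0436

Each term contributes (cᵢ δxᵢ)² to (δS)²:
  (δr)² = 0.0121;  (2·δx)² = 0.846;  (δs)² = 0.0961
δS = √(0.955) = 0.977
S = 22.4, so δS/S = 0.977/22.4 = 0.0436.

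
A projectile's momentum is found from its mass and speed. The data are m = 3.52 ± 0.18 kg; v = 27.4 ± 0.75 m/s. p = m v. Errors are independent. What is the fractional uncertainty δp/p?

p is a product of powers, so relative uncertainties combine in quadrature:
  (1·δm/m)² = (1×0.0511)² = 0.00261;  (1·δv/v)² = (1×0.0274)² = 0.000749
δp/p = √(0.00336) = 0.0580

0.0580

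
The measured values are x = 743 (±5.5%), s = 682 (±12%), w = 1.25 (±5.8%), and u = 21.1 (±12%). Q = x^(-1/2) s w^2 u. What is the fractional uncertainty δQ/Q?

0.207

Products/powers → add relative errors in quadrature, weighted by exponent:
  (−½·δx/x)² = (-0.5×0.0550)² = 0.000756;  (1·δs/s)² = (1×0.120)² = 0.0144;  (2·δw/w)² = (2×0.0580)² = 0.0135;  (1·δu/u)² = (1×0.120)² = 0.0144
δQ/Q = √(0.0430) = 0.207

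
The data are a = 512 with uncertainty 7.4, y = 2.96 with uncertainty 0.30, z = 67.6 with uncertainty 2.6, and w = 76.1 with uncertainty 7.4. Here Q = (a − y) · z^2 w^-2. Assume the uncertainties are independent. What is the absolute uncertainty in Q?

84.2

Let u = a − y = 509. δu = √(δa² + δy²) = √(54.8 + 0.0900) = 7.41, so δu/u = 0.0145.
Q is then a monomial in u, z, w:
δQ/Q = √((δu/u)² + (2·δz/z)² + (-2·δw/w)²) = √(0.000212 + 0.00592 + 0.0378) = 0.210
Q = 402, so δQ = 0.210 × 402 = 84.2.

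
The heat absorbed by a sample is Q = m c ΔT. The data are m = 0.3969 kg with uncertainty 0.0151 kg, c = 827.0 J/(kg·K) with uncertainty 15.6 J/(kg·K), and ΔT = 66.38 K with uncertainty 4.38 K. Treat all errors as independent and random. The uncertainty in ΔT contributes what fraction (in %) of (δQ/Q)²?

70.7%

(δQ/Q)² = (1·δm/m)² + (1·δc/c)² + (1·δΔT/ΔT)²
  m term: (1×0.0380)² = 0.00145
  c term: (1×0.0189)² = 0.000356
  ΔT term: (1×0.0660)² = 0.00435
Total = 0.00616. Share from ΔT = 0.00435/0.00616 = 0.707.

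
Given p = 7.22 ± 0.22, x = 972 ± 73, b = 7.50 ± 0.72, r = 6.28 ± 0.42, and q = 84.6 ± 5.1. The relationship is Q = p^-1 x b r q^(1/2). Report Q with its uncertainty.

Since Q is a product/quotient, work with relative uncertainties:
  (-1·δp/p)² = (-1×0.0305)² = 0.000928;  (1·δx/x)² = (1×0.0751)² = 0.00564;  (1·δb/b)² = (1×0.0960)² = 0.00922;  (1·δr/r)² = (1×0.0669)² = 0.00447;  (½·δq/q)² = (0.5×0.0603)² = 0.000909
δQ/Q = √(0.0212) = 0.145
Q = 58300, so δQ = 0.145 × 58300 = 8490.

58300 ± 8490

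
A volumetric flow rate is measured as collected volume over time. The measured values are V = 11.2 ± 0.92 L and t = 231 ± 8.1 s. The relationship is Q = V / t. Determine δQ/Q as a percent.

8.93%

Each factor contributes (exponent × relative error)² to (δQ/Q)²:
  (1·δV/V)² = (1×0.0821)² = 0.00675;  (-1·δt/t)² = (-1×0.0351)² = 0.00123
δQ/Q = √(0.00798) = 0.0893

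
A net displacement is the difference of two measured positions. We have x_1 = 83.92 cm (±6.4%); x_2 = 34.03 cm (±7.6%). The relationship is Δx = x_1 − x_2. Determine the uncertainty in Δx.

Absolute uncertainties add in quadrature for a linear combination:
  (δx_1)² = 28.8;  (δx_2)² = 6.69
δΔx = √(35.5) = 5.96 cm

5.96 cm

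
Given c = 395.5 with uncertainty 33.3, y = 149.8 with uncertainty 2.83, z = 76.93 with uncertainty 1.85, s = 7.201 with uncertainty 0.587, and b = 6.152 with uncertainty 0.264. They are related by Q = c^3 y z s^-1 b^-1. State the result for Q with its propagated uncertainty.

(1.609 ± 0.435) × 10^10

Products/powers → add relative errors in quadrature, weighted by exponent:
  (3·δc/c)² = (3×0.0842)² = 0.0638;  (1·δy/y)² = (1×0.0189)² = 0.000357;  (1·δz/z)² = (1×0.0240)² = 0.000578;  (-1·δs/s)² = (-1×0.0815)² = 0.00664;  (-1·δb/b)² = (-1×0.0429)² = 0.00184
δQ/Q = √(0.0732) = 0.271
Q = 1.609e+10, so δQ = 0.271 × 1.609e+10 = 4.35e+09.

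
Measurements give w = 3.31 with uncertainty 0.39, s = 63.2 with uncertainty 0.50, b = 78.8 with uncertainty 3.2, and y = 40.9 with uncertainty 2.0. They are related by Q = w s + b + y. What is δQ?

Let p = w·s = 209. δp/p = √((1·δw/w)² + (1·δs/s)²) = √(0.0139 + 6.26e-05) = 0.118, so δp = 24.7.
Q = p + b + y: δQ = √(δp² + δb² + δy²) = √(610 + 10.2 + 4.00) = 25.0

25.0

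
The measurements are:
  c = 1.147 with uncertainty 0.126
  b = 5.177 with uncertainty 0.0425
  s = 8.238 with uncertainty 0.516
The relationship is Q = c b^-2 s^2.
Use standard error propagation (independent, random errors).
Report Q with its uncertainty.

2.904 ± 0.486

Each factor contributes (exponent × relative error)² to (δQ/Q)²:
  (1·δc/c)² = (1×0.110)² = 0.0121;  (-2·δb/b)² = (-2×0.00821)² = 0.000270;  (2·δs/s)² = (2×0.0626)² = 0.0157
δQ/Q = √(0.0280) = 0.167
Q = 2.904, so δQ = 0.167 × 2.904 = 0.486.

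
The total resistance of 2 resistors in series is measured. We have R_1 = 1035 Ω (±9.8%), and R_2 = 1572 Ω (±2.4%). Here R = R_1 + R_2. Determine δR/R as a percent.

4.15%

Each term contributes (cᵢ δxᵢ)² to (δR)²:
  (δR_1)² = 10300;  (δR_2)² = 1420
δR = √(11700) = 108 Ω
R = 2607 Ω, so δR/R = 108/2607 = 0.0415.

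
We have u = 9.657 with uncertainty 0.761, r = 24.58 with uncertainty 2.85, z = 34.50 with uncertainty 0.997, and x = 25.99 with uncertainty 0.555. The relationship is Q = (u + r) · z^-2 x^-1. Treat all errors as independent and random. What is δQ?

0.000117

Let w = u + r = 34.24. δw = √(δu² + δr²) = √(0.579 + 8.12) = 2.95, so δw/w = 0.0862.
Q is then a monomial in w, z, x:
δQ/Q = √((δw/w)² + (-2·δz/z)² + (-1·δx/x)²) = √(0.00742 + 0.00334 + 0.000456) = 0.106
Q = 0.001107, so δQ = 0.106 × 0.001107 = 0.000117.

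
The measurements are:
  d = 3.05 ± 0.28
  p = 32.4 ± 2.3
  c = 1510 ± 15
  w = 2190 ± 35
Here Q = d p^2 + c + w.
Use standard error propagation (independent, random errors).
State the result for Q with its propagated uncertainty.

Let h = d·p^2 = 3200. δh/h = √((1·δd/d)² + (2·δp/p)²) = √(0.00843 + 0.0202) = 0.169, so δh = 541.
Q = h + c + w: δQ = √(δh² + δc² + δw²) = √(2.93e+05 + 225 + 1220) = 543
Q = 6900.

6900 ± 543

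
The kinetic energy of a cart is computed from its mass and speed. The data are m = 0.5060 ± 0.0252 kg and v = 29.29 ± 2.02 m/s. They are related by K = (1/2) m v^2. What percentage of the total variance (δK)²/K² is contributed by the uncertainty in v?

88.5%

(δK/K)² = (1·δm/m)² + (2·δv/v)²
  m term: (1×0.0498)² = 0.00248
  v term: (2×0.0690)² = 0.0190
Total = 0.0215. Share from v = 0.0190/0.0215 = 0.885.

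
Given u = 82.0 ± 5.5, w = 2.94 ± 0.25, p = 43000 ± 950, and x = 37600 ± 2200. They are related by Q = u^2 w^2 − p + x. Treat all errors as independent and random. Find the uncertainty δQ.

Let h = u^2·w^2 = 58100. δh/h = √((2·δu/u)² + (2·δw/w)²) = √(0.0180 + 0.0289) = 0.217, so δh = 12600.
Q = h − p + x: δQ = √(δh² + δp² + δx²) = √(1.58e+08 + 9.02e+05 + 4.84e+06) = 12800

12800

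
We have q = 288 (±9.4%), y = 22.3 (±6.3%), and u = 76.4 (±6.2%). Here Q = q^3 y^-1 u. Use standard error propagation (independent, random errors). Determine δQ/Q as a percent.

29.6%

Since Q is a product/quotient, work with relative uncertainties:
  (3·δq/q)² = (3×0.0940)² = 0.0795;  (-1·δy/y)² = (-1×0.0630)² = 0.00397;  (1·δu/u)² = (1×0.0620)² = 0.00384
δQ/Q = √(0.0873) = 0.296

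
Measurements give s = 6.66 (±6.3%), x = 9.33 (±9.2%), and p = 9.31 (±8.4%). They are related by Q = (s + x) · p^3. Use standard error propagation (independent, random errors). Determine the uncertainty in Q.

3340

Let u = s + x = 16.0. δu = √(δs² + δx²) = √(0.176 + 0.737) = 0.955, so δu/u = 0.0598.
Q is then a monomial in u, p:
δQ/Q = √((δu/u)² + (3·δp/p)²) = √(0.00357 + 0.0635) = 0.259
Q = 12900, so δQ = 0.259 × 12900 = 3340.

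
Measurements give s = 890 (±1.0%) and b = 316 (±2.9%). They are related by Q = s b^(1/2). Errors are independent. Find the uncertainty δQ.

Since Q is a product/quotient, work with relative uncertainties:
  (1·δs/s)² = (1×0.0100)² = 0.000100;  (½·δb/b)² = (0.5×0.0290)² = 0.000210
δQ/Q = √(0.000310) = 0.0176
Q = 15800, so δQ = 0.0176 × 15800 = 279.

279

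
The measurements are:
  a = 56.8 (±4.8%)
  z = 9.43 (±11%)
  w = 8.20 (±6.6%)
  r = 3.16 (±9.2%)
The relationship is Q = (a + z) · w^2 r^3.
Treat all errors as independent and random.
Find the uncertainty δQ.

43400

Let u = a + z = 66.2. δu = √(δa² + δz²) = √(7.43 + 1.08) = 2.92, so δu/u = 0.0440.
Q is then a monomial in u, w, r:
δQ/Q = √((δu/u)² + (2·δw/w)² + (3·δr/r)²) = √(0.00194 + 0.0174 + 0.0762) = 0.309
Q = 1.41e+05, so δQ = 0.309 × 1.41e+05 = 43400.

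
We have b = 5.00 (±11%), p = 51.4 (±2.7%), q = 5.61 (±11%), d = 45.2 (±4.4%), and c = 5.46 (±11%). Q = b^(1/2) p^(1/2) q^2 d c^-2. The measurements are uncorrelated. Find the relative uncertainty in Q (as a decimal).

Q is a product of powers, so relative uncertainties combine in quadrature:
  (½·δb/b)² = (0.5×0.110)² = 0.00303;  (½·δp/p)² = (0.5×0.0270)² = 0.000182;  (2·δq/q)² = (2×0.110)² = 0.0484;  (1·δd/d)² = (1×0.0440)² = 0.00194;  (-2·δc/c)² = (-2×0.110)² = 0.0484
δQ/Q = √(0.102) = 0.319

0.319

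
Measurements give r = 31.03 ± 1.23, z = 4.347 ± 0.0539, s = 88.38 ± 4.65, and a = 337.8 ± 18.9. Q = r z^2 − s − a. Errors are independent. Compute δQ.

33.6

Let p = r·z^2 = 586.4. δp/p = √((1·δr/r)² + (2·δz/z)²) = √(0.00157 + 0.000615) = 0.0468, so δp = 27.4.
Q = p − s − a: δQ = √(δp² + δs² + δa²) = √(752 + 21.6 + 357) = 33.6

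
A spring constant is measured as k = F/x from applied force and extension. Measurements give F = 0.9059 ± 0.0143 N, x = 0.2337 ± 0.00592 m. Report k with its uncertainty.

Since k is a product/quotient, work with relative uncertainties:
  (1·δF/F)² = (1×0.0158)² = 0.000249;  (-1·δx/x)² = (-1×0.0253)² = 0.000642
δk/k = √(0.000891) = 0.0298
k = 3.876 N/m, so δk = 0.0298 × 3.876 = 0.116 N/m.

3.876 ± 0.116 N/m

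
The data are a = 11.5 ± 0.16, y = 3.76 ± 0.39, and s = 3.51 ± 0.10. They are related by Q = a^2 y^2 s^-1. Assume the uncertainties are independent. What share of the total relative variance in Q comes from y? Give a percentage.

96.4%

(δQ/Q)² = (2·δa/a)² + (2·δy/y)² + (-1·δs/s)²
  a term: (2×0.0139)² = 0.000774
  y term: (2×0.104)² = 0.0430
  s term: (-1×0.0285)² = 0.000812
Total = 0.0446. Share from y = 0.0430/0.0446 = 0.964.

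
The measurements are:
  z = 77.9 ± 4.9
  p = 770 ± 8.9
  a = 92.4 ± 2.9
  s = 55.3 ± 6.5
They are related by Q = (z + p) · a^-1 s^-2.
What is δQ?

0.000713

Let u = z + p = 848. δu = √(δz² + δp²) = √(24.0 + 79.2) = 10.2, so δu/u = 0.0120.
Q is then a monomial in u, a, s:
δQ/Q = √((δu/u)² + (-1·δa/a)² + (-2·δs/s)²) = √(0.000144 + 0.000985 + 0.0553) = 0.237
Q = 0.00300, so δQ = 0.237 × 0.00300 = 0.000713.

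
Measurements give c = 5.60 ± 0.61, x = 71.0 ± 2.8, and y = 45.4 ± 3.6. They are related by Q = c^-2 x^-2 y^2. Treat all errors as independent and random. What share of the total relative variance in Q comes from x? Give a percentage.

(δQ/Q)² = (-2·δc/c)² + (-2·δx/x)² + (2·δy/y)²
  c term: (-2×0.109)² = 0.0475
  x term: (-2×0.0394)² = 0.00622
  y term: (2×0.0793)² = 0.0252
Total = 0.0788. Share from x = 0.00622/0.0788 = 0.0789.

7.89%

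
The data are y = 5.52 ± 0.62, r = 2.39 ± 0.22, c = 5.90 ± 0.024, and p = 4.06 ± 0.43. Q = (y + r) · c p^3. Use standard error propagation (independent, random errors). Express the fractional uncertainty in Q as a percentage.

Let u = y + r = 7.91. δu = √(δy² + δr²) = √(0.384 + 0.0484) = 0.658, so δu/u = 0.0832.
Q is then a monomial in u, c, p:
δQ/Q = √((δu/u)² + (1·δc/c)² + (3·δp/p)²) = √(0.00692 + 1.65e-05 + 0.101) = 0.328

32.8%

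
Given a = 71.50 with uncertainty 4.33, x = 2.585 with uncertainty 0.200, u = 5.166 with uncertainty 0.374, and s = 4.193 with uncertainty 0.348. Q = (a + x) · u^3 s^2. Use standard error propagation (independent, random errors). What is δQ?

50200

Let w = a + x = 74.08. δw = √(δa² + δx²) = √(18.7 + 0.0400) = 4.33, so δw/w = 0.0585.
Q is then a monomial in w, u, s:
δQ/Q = √((δw/w)² + (3·δu/u)² + (2·δs/s)²) = √(0.00342 + 0.0472 + 0.0276) = 0.280
Q = 179600, so δQ = 0.280 × 179600 = 50200.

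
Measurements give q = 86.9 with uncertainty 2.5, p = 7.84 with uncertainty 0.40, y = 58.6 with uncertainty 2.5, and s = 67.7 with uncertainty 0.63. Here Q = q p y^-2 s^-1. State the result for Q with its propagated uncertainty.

0.00293 ± 0.000305

For a monomial Q ∝ q, p, y^-2, s^-1, fractional errors add in quadrature:
  (1·δq/q)² = (1×0.0288)² = 0.000828;  (1·δp/p)² = (1×0.0510)² = 0.00260;  (-2·δy/y)² = (-2×0.0427)² = 0.00728;  (-1·δs/s)² = (-1×0.00931)² = 8.66e-05
δQ/Q = √(0.0108) = 0.104
Q = 0.00293, so δQ = 0.104 × 0.00293 = 0.000305.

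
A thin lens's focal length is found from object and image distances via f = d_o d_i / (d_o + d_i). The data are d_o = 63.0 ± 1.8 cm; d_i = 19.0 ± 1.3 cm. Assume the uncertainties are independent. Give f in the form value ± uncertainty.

∂f/∂d_o = (d_i/(d_o+d_i))² = 0.0537;  ∂f/∂d_i = (d_o/(d_o+d_i))² = 0.590
δf = √((∂f/∂d_o · δd_o)² + (∂f/∂d_i · δd_i)²) = √(0.00934 + 0.589) = 0.773 cm
f = 14.6 cm.

14.6 ± 0.773 cm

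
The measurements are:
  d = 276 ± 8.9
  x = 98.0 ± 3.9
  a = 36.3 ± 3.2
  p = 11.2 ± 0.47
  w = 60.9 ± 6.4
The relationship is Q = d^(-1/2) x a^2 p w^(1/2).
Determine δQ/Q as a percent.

Each factor contributes (exponent × relative error)² to (δQ/Q)²:
  (−½·δd/d)² = (-0.5×0.0322)² = 0.000260;  (1·δx/x)² = (1×0.0398)² = 0.00158;  (2·δa/a)² = (2×0.0882)² = 0.0311;  (1·δp/p)² = (1×0.0420)² = 0.00176;  (½·δw/w)² = (0.5×0.105)² = 0.00276
δQ/Q = √(0.0375) = 0.194

19.4%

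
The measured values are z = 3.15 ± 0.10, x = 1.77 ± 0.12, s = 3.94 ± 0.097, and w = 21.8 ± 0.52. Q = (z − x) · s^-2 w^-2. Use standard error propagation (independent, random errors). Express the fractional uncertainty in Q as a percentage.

Let u = z − x = 1.38. δu = √(δz² + δx²) = √(0.0100 + 0.0144) = 0.156, so δu/u = 0.113.
Q is then a monomial in u, s, w:
δQ/Q = √((δu/u)² + (-2·δs/s)² + (-2·δw/w)²) = √(0.0128 + 0.00242 + 0.00228) = 0.132

13.2%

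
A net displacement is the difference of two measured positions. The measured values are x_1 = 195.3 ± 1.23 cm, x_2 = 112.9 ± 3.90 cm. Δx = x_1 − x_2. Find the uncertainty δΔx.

4.09 cm

Sums and differences: (δΔx)² = Σ (cᵢ δxᵢ)².
  (δx_1)² = 1.51;  (δx_2)² = 15.2
δΔx = √(16.7) = 4.09 cm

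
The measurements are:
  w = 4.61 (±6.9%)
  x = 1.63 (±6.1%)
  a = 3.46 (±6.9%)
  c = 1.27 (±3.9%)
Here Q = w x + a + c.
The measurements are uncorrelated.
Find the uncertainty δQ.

Let p = w·x = 7.51. δp/p = √((1·δw/w)² + (1·δx/x)²) = √(0.00476 + 0.00372) = 0.0921, so δp = 0.692.
Q = p + a + c: δQ = √(δp² + δa² + δc²) = √(0.479 + 0.0570 + 0.00245) = 0.734

0.734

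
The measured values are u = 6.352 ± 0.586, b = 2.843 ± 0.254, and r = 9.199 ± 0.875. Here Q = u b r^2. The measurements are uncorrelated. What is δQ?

351

Each factor contributes (exponent × relative error)² to (δQ/Q)²:
  (1·δu/u)² = (1×0.0923)² = 0.00851;  (1·δb/b)² = (1×0.0893)² = 0.00798;  (2·δr/r)² = (2×0.0951)² = 0.0362
δQ/Q = √(0.0527) = 0.230
Q = 1528, so δQ = 0.230 × 1528 = 351.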